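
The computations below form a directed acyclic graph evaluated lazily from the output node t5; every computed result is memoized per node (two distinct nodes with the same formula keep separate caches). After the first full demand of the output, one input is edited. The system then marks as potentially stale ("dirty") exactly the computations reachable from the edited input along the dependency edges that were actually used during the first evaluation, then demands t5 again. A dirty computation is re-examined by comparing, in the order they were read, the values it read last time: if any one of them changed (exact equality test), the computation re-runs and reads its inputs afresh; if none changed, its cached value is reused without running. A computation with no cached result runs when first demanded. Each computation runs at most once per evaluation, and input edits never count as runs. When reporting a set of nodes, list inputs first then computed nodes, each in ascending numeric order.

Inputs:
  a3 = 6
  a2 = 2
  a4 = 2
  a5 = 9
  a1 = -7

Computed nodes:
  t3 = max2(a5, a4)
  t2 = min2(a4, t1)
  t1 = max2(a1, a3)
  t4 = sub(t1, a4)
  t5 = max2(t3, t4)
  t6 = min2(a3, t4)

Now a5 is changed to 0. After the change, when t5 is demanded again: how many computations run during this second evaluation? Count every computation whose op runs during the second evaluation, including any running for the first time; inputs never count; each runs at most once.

First demand of the output computes:
  t1 = max2(-7, 6) = 6
  t3 = max2(9, 2) = 9
  t4 = sub(6, 2) = 4
  t5 = max2(9, 4) = 9

After the edit, cleaning proceeds:
  t3: a read changed (a5 9->0) — executes, giving 2.
  t5: a read changed (t3 9->2) — executes, giving 4.

2 computations run: t3, t5.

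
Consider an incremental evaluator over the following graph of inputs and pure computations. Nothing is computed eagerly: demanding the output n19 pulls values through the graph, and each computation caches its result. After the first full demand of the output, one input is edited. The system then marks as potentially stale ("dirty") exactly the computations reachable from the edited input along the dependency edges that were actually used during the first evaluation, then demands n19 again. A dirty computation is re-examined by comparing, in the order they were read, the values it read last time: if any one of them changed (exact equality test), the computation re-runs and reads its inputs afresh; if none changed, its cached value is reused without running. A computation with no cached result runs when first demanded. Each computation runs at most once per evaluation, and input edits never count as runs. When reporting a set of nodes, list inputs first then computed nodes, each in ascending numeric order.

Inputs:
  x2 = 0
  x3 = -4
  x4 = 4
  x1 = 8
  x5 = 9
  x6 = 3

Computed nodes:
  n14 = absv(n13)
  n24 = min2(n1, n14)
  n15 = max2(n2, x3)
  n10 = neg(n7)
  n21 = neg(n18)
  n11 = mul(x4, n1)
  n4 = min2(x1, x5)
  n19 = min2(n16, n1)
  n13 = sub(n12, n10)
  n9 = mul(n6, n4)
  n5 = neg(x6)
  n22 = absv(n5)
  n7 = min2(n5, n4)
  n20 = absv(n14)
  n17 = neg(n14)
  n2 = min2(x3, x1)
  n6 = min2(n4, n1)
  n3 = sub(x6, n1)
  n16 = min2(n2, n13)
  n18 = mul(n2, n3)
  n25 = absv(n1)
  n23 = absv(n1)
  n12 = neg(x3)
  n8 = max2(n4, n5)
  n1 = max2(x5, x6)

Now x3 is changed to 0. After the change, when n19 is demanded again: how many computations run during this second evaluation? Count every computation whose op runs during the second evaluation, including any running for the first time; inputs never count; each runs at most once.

Initial pass — values computed on the first demand:
  n1 = max2(9, 3) = 9
  n2 = min2(-4, 8) = -4
  n4 = min2(8, 9) = 8
  n5 = neg(3) = -3
  n7 = min2(-3, 8) = -3
  n10 = neg(-3) = 3
  n12 = neg(-4) = 4
  n13 = sub(4, 3) = 1
  n16 = min2(-4, 1) = -4
  n19 = min2(-4, 9) = -4

Second demand — change propagation:
  n2: re-runs because x3 -4->0; new result 0.
  n12: re-runs because x3 -4->0; new result 0.
  n13: re-runs because n12 4->0; new result -3.
  n16: re-runs because n2 -4->0; n13 1->-3; new result -3.
  n19: re-runs because n16 -4->-3; new result -3.

Run set: n2, n12, n13, n16, n19 (5 run).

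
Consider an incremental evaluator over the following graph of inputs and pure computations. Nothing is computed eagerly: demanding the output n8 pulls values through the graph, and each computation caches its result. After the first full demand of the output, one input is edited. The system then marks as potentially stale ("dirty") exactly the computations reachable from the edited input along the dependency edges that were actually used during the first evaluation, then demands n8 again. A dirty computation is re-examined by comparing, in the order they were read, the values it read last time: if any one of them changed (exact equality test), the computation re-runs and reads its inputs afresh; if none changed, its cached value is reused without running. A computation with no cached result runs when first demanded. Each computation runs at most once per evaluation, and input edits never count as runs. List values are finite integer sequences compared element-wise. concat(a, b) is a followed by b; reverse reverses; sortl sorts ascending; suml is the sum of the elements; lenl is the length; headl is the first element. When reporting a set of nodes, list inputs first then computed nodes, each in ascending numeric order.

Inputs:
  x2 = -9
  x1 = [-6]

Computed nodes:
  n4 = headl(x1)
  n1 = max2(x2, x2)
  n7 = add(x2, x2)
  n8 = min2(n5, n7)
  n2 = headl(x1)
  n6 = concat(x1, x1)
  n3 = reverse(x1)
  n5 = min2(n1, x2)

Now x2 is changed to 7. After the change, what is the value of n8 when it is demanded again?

Initial pass — values computed on the first demand:
  n1 = max2(-9, -9) = -9
  n5 = min2(-9, -9) = -9
  n7 = add(-9, -9) = -18
  n8 = min2(-9, -18) = -18

Second demand — change propagation:
  n1: re-runs because x2 -9->7; x2 -9->7; new result 7.
  n5: re-runs because n1 -9->7; x2 -9->7; new result 7.
  n7: re-runs because x2 -9->7; x2 -9->7; new result 14.
  n8: re-runs because n5 -9->7; n7 -18->14; new result 7.

n8 now evaluates to 7.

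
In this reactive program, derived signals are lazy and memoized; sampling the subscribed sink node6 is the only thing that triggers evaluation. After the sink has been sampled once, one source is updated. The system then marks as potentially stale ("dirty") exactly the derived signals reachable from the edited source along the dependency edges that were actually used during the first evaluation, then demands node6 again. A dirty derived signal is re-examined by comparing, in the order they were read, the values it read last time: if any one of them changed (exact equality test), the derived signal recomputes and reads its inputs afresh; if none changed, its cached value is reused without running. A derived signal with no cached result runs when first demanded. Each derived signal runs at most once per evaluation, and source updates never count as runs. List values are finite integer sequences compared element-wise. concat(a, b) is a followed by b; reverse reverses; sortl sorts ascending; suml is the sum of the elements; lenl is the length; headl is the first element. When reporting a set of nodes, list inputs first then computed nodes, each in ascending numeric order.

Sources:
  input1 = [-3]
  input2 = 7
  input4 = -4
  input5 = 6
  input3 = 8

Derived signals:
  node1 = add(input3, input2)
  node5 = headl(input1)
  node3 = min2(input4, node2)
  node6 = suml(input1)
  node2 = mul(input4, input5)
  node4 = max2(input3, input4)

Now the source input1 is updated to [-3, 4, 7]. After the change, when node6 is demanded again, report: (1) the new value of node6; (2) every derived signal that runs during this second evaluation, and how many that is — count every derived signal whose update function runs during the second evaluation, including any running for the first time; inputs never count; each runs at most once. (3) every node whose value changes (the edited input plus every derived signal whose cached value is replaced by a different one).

First demand of the output computes:
  node6 = suml([-3]) = -3

After the edit, cleaning proceeds:
  node6: a read changed (input1 [-3]->[-3, 4, 7]) — executes, giving 8.

Demanding node6 again yields 8.
1 derived signals run: node6.
The nodes whose values change: input1, node6.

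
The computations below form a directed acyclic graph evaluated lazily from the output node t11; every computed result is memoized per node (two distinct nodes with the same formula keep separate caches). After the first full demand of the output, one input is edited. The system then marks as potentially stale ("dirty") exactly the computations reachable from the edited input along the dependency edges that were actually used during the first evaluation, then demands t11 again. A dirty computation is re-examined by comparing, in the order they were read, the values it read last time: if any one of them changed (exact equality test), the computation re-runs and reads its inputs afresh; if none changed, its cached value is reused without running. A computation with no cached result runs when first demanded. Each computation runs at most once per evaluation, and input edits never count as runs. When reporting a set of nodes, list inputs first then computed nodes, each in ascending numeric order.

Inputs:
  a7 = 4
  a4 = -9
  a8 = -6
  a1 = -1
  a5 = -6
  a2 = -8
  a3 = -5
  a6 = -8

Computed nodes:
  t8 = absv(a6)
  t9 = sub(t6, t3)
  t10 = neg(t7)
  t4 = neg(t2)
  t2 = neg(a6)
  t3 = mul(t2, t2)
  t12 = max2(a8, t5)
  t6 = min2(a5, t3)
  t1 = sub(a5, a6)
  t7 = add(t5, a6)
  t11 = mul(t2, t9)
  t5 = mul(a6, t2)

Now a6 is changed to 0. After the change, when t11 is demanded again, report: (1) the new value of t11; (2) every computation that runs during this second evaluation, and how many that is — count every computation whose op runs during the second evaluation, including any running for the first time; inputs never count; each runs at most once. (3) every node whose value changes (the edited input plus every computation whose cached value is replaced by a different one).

Demanding t11 again yields 0.
5 computations run: t2, t3, t6, t9, t11.
The nodes whose values change: a6, t2, t3, t9, t11.

First demand of the output computes:
  t2 = neg(-8) = 8
  t3 = mul(8, 8) = 64
  t6 = min2(-6, 64) = -6
  t9 = sub(-6, 64) = -70
  t11 = mul(8, -70) = -560

After the edit, cleaning proceeds:
  t2: a read changed (a6 -8->0) — executes, giving 0.
  t3: a read changed (t2 8->0; t2 8->0) — executes, giving 0.
  t6: a read changed (t3 64->0) — executes, giving -6 — identical to its old value.
  t9: a read changed (t3 64->0) — executes, giving -6.
  t11: a read changed (t2 8->0; t9 -70->-6) — executes, giving 0.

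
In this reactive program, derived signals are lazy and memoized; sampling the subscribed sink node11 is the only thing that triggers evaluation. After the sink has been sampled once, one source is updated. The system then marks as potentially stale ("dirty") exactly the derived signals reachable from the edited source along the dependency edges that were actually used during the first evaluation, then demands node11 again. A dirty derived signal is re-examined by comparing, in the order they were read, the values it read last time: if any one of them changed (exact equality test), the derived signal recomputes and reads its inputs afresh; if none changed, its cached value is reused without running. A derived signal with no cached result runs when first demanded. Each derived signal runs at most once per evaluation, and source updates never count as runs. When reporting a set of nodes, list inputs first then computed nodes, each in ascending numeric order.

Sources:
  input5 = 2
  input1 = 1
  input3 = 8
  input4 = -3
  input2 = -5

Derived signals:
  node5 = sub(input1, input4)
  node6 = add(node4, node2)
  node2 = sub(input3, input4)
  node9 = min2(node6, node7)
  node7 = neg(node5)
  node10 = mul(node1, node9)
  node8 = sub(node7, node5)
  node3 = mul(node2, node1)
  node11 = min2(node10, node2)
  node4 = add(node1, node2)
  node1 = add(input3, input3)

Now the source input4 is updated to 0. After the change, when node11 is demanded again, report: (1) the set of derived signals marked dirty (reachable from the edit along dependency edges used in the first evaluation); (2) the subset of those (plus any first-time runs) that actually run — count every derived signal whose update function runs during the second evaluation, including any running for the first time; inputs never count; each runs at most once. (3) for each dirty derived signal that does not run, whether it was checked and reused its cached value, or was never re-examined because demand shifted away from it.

First demand of the output computes:
  node1 = add(8, 8) = 16
  node2 = sub(8, -3) = 11
  node4 = add(16, 11) = 27
  node5 = sub(1, -3) = 4
  node6 = add(27, 11) = 38
  node7 = neg(4) = -4
  node9 = min2(38, -4) = -4
  node10 = mul(16, -4) = -64
  node11 = min2(-64, 11) = -64

After the edit, cleaning proceeds:
  node2: a read changed (input4 -3->0) — executes, giving 8.
  node4: a read changed (node2 11->8) — executes, giving 24.
  node5: a read changed (input4 -3->0) — executes, giving 1.
  node6: a read changed (node4 27->24; node2 11->8) — executes, giving 32.
  node7: a read changed (node5 4->1) — executes, giving -1.
  node9: a read changed (node6 38->32; node7 -4->-1) — executes, giving -1.
  node10: a read changed (node9 -4->-1) — executes, giving -16.
  node11: a read changed (node10 -64->-16; node2 11->8) — executes, giving -16.

The edit dirties: node2, node4, node5, node6, node7, node9, node10, node11.
8 derived signals run: node2, node4, node5, node6, node7, node9, node10, node11.
No dirty derived signal escaped a run.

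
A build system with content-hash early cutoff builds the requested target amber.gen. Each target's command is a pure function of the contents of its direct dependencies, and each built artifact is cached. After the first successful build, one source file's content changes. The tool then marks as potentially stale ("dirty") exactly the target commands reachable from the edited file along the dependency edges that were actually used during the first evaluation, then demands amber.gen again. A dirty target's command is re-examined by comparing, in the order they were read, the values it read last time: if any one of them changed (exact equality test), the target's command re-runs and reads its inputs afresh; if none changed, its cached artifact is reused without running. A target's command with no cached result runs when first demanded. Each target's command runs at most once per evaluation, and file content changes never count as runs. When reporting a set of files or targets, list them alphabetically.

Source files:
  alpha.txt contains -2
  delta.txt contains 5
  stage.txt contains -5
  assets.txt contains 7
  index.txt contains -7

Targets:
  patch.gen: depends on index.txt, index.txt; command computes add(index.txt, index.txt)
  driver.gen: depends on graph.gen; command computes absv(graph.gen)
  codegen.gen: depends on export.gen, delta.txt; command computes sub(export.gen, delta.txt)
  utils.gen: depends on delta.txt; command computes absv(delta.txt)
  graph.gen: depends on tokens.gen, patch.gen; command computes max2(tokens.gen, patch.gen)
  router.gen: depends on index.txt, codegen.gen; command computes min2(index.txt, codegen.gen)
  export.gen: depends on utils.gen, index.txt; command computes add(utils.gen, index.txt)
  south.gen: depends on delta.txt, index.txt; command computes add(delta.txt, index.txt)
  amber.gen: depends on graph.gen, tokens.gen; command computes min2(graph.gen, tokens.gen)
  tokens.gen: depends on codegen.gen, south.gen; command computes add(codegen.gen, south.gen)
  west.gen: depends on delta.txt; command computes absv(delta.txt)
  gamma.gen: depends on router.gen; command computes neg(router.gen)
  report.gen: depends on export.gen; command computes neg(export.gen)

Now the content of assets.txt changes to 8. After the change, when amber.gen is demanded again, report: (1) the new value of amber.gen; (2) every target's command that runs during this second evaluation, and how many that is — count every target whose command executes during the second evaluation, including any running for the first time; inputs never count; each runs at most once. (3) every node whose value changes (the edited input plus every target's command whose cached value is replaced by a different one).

First evaluation (everything demanded from the output):
  patch.gen = add(-7, -7) = -14
  south.gen = add(5, -7) = -2
  utils.gen = absv(5) = 5
  export.gen = add(5, -7) = -2
  codegen.gen = sub(-2, 5) = -7
  tokens.gen = add(-7, -2) = -9
  graph.gen = max2(-9, -14) = -9
  amber.gen = min2(-9, -9) = -9

Propagation after the edit:
  assets.txt feeds no computation that the output demands — nothing is marked dirty and nothing runs.

Key observation: assets.txt is never demanded by the output, so the edit triggers no recomputation at all.

New value of amber.gen: -9.
Target commands that run: none — 0 in total.
Values that change: assets.txt.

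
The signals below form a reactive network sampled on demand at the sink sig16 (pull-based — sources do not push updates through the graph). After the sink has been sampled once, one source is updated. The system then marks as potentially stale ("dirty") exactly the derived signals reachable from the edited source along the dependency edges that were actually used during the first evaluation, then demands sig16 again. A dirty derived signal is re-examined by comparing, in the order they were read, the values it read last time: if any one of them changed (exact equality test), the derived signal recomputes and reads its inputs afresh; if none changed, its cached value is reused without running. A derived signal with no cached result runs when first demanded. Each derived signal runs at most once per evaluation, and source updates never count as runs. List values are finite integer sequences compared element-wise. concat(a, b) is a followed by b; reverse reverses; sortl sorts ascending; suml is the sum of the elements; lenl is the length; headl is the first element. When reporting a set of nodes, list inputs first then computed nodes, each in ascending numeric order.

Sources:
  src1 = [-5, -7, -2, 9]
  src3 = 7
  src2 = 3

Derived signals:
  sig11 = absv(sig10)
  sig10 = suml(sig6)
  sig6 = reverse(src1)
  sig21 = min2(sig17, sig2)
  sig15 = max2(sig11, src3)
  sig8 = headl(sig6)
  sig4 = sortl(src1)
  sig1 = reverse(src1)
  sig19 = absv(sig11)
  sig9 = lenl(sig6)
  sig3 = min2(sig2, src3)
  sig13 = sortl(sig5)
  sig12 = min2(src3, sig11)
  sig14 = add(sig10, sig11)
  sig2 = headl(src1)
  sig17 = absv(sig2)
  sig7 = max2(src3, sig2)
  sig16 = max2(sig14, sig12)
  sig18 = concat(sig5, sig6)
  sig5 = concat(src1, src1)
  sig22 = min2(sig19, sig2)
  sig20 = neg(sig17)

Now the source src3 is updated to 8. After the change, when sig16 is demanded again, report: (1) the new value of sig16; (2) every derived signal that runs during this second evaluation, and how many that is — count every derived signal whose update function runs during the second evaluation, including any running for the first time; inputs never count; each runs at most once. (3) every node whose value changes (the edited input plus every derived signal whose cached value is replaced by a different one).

sig16 now evaluates to 5.
Run set: sig12 (1 run).
Changed values: src3.
The important point: sig12 recomputes to an identical value, and the output ends up unchanged.

Initial pass — values computed on the first demand:
  sig6 = reverse([-5, -7, -2, 9]) = [9, -2, -7, -5]
  sig10 = suml([9, -2, -7, -5]) = -5
  sig11 = absv(-5) = 5
  sig12 = min2(7, 5) = 5
  sig14 = add(-5, 5) = 0
  sig16 = max2(0, 5) = 5

Second demand — change propagation:
  sig12: re-runs because src3 7->8; new result 5 (unchanged).
  sig16: re-examined; everything it read last time is the same (sig14 unchanged, sig12 unchanged) — cache 5 kept, no run.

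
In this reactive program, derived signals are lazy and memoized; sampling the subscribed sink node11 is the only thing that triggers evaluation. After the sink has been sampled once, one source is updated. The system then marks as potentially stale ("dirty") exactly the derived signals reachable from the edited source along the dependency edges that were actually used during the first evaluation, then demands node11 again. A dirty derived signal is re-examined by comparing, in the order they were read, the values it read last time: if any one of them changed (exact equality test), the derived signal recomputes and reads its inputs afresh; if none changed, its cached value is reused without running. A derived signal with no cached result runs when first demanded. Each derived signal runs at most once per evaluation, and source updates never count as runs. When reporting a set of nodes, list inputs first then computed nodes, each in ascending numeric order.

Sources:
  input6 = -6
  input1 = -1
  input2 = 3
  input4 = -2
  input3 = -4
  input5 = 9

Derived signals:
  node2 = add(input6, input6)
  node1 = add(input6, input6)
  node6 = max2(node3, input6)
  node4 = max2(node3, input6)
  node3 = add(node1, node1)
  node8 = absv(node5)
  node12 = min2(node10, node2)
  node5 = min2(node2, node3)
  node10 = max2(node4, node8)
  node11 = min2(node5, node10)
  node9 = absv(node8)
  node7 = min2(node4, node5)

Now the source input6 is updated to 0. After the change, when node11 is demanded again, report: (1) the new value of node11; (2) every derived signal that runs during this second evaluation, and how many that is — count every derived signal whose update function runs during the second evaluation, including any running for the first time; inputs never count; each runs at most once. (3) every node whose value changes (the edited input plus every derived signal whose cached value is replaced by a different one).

First demand of the output computes:
  node1 = add(-6, -6) = -12
  node2 = add(-6, -6) = -12
  node3 = add(-12, -12) = -24
  node4 = max2(-24, -6) = -6
  node5 = min2(-12, -24) = -24
  node8 = absv(-24) = 24
  node10 = max2(-6, 24) = 24
  node11 = min2(-24, 24) = -24

After the edit, cleaning proceeds:
  node1: a read changed (input6 -6->0; input6 -6->0) — executes, giving 0.
  node2: a read changed (input6 -6->0; input6 -6->0) — executes, giving 0.
  node3: a read changed (node1 -12->0; node1 -12->0) — executes, giving 0.
  node4: a read changed (node3 -24->0; input6 -6->0) — executes, giving 0.
  node5: a read changed (node2 -12->0; node3 -24->0) — executes, giving 0.
  node8: a read changed (node5 -24->0) — executes, giving 0.
  node10: a read changed (node4 -6->0; node8 24->0) — executes, giving 0.
  node11: a read changed (node5 -24->0; node10 24->0) — executes, giving 0.

Demanding node11 again yields 0.
8 derived signals run: node1, node2, node3, node4, node5, node8, node10, node11.
The nodes whose values change: input6, node1, node2, node3, node4, node5, node8, node10, node11.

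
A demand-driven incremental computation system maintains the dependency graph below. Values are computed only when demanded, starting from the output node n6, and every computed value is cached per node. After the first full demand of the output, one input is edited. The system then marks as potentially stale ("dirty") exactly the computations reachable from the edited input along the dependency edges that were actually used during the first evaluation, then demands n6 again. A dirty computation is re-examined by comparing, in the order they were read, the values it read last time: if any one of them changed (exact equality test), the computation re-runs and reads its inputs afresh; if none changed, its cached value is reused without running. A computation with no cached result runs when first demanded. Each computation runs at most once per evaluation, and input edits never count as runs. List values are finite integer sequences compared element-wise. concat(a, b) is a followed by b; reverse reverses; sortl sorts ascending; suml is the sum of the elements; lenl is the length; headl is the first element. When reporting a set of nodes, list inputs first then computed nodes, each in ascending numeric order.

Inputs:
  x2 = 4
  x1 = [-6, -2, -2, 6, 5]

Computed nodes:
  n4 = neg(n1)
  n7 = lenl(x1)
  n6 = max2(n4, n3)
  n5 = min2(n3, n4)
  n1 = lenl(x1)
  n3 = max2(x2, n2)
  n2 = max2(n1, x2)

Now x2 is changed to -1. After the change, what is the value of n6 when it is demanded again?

New value of n6: 5.
Key observation: the cutoff stops propagation at n6 — its inputs' values are unchanged, so it reuses its cache.

First evaluation (everything demanded from the output):
  n1 = lenl([-6, -2, -2, 6, 5]) = 5
  n2 = max2(5, 4) = 5
  n3 = max2(4, 5) = 5
  n4 = neg(5) = -5
  n6 = max2(-5, 5) = 5

Propagation after the edit:
  n2: runs — x2 4->-1; result 5 (same value as before).
  n3: runs — x2 4->-1; result 5 (same value as before).
  n6: checked — values it read are unchanged (n4 unchanged, n3 unchanged); reused cached 5 without running.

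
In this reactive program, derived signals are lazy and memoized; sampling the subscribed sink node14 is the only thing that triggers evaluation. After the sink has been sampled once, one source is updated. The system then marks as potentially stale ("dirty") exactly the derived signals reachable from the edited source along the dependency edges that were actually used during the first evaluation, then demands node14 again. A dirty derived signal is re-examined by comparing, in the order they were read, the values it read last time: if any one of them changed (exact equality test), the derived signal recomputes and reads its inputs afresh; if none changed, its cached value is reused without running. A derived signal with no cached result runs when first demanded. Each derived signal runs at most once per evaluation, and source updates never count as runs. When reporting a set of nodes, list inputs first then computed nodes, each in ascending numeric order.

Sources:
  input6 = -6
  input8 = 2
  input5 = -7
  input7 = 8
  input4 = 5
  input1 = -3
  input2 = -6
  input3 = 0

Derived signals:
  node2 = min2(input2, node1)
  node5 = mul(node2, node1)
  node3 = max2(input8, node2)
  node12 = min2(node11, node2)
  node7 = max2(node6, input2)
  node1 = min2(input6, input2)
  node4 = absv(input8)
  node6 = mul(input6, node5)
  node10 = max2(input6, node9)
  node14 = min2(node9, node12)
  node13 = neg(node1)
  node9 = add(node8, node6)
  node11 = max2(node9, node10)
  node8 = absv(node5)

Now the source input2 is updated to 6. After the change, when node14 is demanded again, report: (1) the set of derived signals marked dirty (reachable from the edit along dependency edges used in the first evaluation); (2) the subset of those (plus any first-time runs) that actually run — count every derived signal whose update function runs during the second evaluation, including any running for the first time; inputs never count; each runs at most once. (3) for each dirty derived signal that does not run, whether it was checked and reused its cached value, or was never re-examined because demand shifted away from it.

The edit dirties: node1, node2, node5, node6, node8, node9, node10, node11, node12, node14.
2 derived signals run: node1, node2.
Cache hits after checking: node5, node6, node8, node9, node10, node11, node12, node14.
Note where the cutoff bites: node5 is checked, finds nothing changed, and keeps its cache.

First demand of the output computes:
  node1 = min2(-6, -6) = -6
  node2 = min2(-6, -6) = -6
  node5 = mul(-6, -6) = 36
  node6 = mul(-6, 36) = -216
  node8 = absv(36) = 36
  node9 = add(36, -216) = -180
  node10 = max2(-6, -180) = -6
  node11 = max2(-180, -6) = -6
  node12 = min2(-6, -6) = -6
  node14 = min2(-180, -6) = -180

After the edit, cleaning proceeds:
  node1: a read changed (input2 -6->6) — executes, giving -6 — identical to its old value.
  node2: a read changed (input2 -6->6) — executes, giving -6 — identical to its old value.
  node5: dirty, but its reads are unchanged (node2 unchanged, node1 unchanged); cached 36 stands.
  node6: dirty, but its reads are unchanged (input6 unchanged, node5 unchanged); cached -216 stands.
  node8: dirty, but its reads are unchanged (node5 unchanged); cached 36 stands.
  node9: dirty, but its reads are unchanged (node8 unchanged, node6 unchanged); cached -180 stands.
  node10: dirty, but its reads are unchanged (input6 unchanged, node9 unchanged); cached -6 stands.
  node11: dirty, but its reads are unchanged (node9 unchanged, node10 unchanged); cached -6 stands.
  node12: dirty, but its reads are unchanged (node11 unchanged, node2 unchanged); cached -6 stands.
  node14: dirty, but its reads are unchanged (node9 unchanged, node12 unchanged); cached -180 stands.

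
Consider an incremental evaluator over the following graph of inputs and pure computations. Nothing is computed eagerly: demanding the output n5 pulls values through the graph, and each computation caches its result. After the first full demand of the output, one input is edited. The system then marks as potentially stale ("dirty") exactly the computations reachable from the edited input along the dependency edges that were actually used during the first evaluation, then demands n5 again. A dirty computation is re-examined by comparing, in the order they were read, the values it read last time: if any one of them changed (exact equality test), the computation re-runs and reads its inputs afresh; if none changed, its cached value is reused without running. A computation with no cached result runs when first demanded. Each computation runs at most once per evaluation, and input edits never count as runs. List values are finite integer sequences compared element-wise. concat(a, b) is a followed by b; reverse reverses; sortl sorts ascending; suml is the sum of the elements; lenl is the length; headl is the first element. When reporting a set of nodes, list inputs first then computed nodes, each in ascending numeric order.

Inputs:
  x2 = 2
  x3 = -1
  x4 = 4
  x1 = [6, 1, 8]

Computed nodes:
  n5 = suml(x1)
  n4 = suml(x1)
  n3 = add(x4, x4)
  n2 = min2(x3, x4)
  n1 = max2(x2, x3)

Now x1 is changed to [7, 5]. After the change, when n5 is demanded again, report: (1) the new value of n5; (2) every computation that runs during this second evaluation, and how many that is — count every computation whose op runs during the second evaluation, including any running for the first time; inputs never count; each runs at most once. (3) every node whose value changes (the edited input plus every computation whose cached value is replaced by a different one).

Initial pass — values computed on the first demand:
  n5 = suml([6, 1, 8]) = 15

Second demand — change propagation:
  n5: re-runs because x1 [6, 1, 8]->[7, 5]; new result 12.

n5 now evaluates to 12.
Run set: n5 (1 run).
Changed values: x1, n5.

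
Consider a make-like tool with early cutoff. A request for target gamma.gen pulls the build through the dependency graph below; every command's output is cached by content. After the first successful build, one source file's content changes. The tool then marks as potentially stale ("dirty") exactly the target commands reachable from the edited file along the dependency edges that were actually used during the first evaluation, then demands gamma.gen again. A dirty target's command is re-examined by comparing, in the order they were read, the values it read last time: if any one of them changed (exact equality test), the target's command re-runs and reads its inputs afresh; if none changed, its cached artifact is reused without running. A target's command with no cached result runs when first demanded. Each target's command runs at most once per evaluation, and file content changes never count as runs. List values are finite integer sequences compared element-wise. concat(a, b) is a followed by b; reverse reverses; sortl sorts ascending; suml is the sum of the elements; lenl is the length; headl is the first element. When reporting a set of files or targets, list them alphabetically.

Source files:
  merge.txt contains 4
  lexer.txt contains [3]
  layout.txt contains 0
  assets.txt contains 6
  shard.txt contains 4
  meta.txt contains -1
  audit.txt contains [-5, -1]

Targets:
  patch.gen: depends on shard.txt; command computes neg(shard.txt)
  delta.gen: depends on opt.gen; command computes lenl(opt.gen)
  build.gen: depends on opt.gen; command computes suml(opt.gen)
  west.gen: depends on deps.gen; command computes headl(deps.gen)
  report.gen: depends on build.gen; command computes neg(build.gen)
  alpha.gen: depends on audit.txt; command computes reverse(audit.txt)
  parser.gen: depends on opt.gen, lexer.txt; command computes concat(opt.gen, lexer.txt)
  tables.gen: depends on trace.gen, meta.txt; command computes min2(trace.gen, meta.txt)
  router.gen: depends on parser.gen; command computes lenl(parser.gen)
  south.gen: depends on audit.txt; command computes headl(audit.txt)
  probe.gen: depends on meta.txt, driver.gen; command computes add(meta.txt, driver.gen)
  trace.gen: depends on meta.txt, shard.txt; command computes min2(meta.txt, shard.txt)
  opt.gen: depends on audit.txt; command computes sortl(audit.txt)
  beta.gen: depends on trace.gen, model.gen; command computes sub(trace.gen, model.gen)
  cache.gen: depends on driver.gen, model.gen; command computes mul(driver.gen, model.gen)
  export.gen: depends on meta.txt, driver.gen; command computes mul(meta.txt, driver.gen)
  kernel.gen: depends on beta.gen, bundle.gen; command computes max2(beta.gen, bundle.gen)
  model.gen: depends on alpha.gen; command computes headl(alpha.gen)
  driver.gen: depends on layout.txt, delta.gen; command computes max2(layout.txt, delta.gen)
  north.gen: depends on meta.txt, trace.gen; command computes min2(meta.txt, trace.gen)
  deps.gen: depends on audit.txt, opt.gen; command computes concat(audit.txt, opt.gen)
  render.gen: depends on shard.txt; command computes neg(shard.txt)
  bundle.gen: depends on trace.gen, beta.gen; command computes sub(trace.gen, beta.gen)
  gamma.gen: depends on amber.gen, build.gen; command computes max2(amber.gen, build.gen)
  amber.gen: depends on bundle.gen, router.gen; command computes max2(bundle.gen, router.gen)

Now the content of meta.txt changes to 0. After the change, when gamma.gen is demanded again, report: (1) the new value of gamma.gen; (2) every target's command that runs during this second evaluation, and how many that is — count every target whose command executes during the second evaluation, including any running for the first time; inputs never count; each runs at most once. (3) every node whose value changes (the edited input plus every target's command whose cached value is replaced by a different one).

Demanding gamma.gen again yields 3.
3 target commands run: beta.gen, bundle.gen, trace.gen.
The nodes whose values change: beta.gen, meta.txt, trace.gen.
Note the absorption at bundle.gen: it re-runs yet its value is the same, leaving the output's value untouched.

First demand of the output computes:
  alpha.gen = reverse([-5, -1]) = [-1, -5]
  model.gen = headl([-1, -5]) = -1
  opt.gen = sortl([-5, -1]) = [-5, -1]
  build.gen = suml([-5, -1]) = -6
  parser.gen = concat([-5, -1], [3]) = [-5, -1, 3]
  router.gen = lenl([-5, -1, 3]) = 3
  trace.gen = min2(-1, 4) = -1
  beta.gen = sub(-1, -1) = 0
  bundle.gen = sub(-1, 0) = -1
  amber.gen = max2(-1, 3) = 3
  gamma.gen = max2(3, -6) = 3

After the edit, cleaning proceeds:
  trace.gen: a read changed (meta.txt -1->0) — executes, giving 0.
  beta.gen: a read changed (trace.gen -1->0) — executes, giving 1.
  bundle.gen: a read changed (trace.gen -1->0; beta.gen 0->1) — executes, giving -1 — identical to its old value.
  amber.gen: dirty, but its reads are unchanged (bundle.gen unchanged, router.gen unchanged); cached 3 stands.
  gamma.gen: dirty, but its reads are unchanged (amber.gen unchanged, build.gen unchanged); cached 3 stands.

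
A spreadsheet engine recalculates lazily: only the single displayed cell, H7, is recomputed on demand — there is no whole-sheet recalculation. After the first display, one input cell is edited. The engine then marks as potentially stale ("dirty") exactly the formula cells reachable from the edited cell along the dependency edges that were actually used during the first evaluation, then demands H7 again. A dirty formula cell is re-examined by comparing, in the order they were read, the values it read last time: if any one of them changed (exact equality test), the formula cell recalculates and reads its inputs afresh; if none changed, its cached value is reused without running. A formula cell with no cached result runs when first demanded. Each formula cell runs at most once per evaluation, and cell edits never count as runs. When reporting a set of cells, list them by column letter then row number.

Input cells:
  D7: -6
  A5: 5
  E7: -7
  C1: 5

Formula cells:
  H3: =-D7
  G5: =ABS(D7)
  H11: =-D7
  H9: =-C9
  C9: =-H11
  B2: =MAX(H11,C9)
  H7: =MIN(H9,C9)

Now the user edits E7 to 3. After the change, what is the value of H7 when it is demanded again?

New value of H7: -6.
Key observation: E7 is never demanded by the output, so the edit triggers no recomputation at all.

First evaluation (everything demanded from the output):
  H11 = -(-6) = 6
  C9 = -(6) = -6
  H9 = -(-6) = 6
  H7 = MIN(6, -6) = -6

Propagation after the edit:
  E7 feeds no computation that the output demands — nothing is marked dirty and nothing runs.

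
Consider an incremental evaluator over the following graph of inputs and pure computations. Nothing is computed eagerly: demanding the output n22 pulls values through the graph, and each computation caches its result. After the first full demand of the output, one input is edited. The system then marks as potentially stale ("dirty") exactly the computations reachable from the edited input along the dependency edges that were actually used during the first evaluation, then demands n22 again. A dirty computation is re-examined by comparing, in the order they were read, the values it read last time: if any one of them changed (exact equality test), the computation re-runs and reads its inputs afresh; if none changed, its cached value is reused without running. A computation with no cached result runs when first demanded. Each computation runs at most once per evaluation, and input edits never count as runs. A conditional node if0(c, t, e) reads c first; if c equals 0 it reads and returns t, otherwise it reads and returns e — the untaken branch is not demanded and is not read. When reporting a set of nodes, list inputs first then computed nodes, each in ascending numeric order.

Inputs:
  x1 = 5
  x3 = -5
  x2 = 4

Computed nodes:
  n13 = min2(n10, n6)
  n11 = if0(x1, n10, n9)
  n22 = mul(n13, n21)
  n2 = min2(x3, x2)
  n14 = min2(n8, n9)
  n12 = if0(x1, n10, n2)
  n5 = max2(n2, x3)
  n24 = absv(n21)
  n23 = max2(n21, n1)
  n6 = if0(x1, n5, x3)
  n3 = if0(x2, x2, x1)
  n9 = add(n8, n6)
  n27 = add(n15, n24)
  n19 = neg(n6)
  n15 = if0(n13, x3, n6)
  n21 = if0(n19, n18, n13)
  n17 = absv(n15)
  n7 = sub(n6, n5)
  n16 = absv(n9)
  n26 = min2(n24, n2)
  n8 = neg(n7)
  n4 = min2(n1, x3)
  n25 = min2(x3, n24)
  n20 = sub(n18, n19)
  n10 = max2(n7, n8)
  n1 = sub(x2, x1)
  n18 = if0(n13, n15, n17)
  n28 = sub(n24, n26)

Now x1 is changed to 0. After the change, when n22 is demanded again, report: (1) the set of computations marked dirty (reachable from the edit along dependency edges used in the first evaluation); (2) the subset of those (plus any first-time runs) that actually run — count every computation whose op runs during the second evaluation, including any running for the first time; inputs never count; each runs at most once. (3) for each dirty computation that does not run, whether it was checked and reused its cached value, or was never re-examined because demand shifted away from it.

Dirty set: n6, n7, n8, n10, n13, n19, n21, n22.
Run set: n6 (1 run).
Re-examined without running (cache reused): n7, n8, n10, n13, n19, n21, n22.
The important point: n6 recomputes to an identical value, and the output ends up unchanged.

Initial pass — values computed on the first demand:
  n2 = min2(-5, 4) = -5
  n5 = max2(-5, -5) = -5
  n6 = if0(x1=5 -> else branch x3) = -5
  n7 = sub(-5, -5) = 0
  n8 = neg(0) = 0
  n10 = max2(0, 0) = 0
  n13 = min2(0, -5) = -5
  n19 = neg(-5) = 5
  n21 = if0(n19=5 -> else branch n13) = -5
  n22 = mul(-5, -5) = 25

Second demand — change propagation:
  n6: re-runs because x1 5->0; new result -5 (unchanged).
  n7: re-examined; everything it read last time is the same (n6 unchanged, n5 unchanged) — cache 0 kept, no run.
  n8: re-examined; everything it read last time is the same (n7 unchanged) — cache 0 kept, no run.
  n10: re-examined; everything it read last time is the same (n7 unchanged, n8 unchanged) — cache 0 kept, no run.
  n13: re-examined; everything it read last time is the same (n10 unchanged, n6 unchanged) — cache -5 kept, no run.
  n19: re-examined; everything it read last time is the same (n6 unchanged) — cache 5 kept, no run.
  n21: re-examined; everything it read last time is the same (n19 unchanged, n13 unchanged) — cache -5 kept, no run.
  n22: re-examined; everything it read last time is the same (n13 unchanged, n21 unchanged) — cache 25 kept, no run.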